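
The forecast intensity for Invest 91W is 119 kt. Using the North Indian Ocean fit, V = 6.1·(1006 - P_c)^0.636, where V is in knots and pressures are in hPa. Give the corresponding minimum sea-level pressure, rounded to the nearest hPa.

899 hPa

ΔP = (V / 6.1)^(1/0.636) = (119/6.1)^1.572.
119/6.1 = 19.508; 19.508^1.572 ≈ 106.82 hPa.
P_c = 1006 − 106.82 = 899.18 ≈ 899 hPa.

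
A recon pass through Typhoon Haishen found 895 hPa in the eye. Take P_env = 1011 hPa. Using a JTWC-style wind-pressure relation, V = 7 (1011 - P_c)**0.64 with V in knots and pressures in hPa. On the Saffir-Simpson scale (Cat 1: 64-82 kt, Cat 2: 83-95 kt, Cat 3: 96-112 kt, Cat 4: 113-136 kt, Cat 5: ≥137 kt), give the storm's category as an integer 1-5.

5

ΔP = 1011 − 895 = 116 hPa.
V ≈ 7 × 116^0.64 = 7 × 20.95 ≈ 147 kt.
147 kt falls in the Category 5 band.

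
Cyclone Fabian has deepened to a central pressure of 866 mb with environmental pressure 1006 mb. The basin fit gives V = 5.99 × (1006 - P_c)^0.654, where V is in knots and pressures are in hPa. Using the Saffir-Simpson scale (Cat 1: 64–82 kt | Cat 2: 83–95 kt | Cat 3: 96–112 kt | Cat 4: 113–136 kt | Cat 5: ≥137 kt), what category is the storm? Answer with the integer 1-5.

5

ΔP = 1006 − 866 = 140 mb.
V ≈ 5.99 × 140^0.654 = 5.99 × 25.33 ≈ 152 kt.
152 kt falls in the Category 5 band.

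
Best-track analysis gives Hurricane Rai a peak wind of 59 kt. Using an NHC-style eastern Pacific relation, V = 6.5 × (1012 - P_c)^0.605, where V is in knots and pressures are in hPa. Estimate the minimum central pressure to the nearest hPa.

ΔP = (V / 6.5)^(1/0.605) = (59/6.5)^1.653.
59/6.5 = 9.077; 9.077^1.653 ≈ 38.32 hPa.
P_c = 1012 − 38.32 = 973.68 ≈ 974 hPa.

974 hPa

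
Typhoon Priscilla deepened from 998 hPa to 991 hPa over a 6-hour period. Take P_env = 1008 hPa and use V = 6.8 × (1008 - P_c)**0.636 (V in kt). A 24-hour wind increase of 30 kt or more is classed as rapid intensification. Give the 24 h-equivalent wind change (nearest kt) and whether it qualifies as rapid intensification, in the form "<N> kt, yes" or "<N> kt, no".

47 kt, yes

V₁: ΔP = 10, V ≈ 6.8 × 10^0.636 ≈ 29.41 kt.
V₂: ΔP = 17, V ≈ 6.8 × 17^0.636 ≈ 41.22 kt.
ΔV over 6 h = 11.81 kt → 24 h equivalent = 11.81 × 24/6 ≈ 47.24 kt.
47 kt ≥ 30 kt ⇒ rapid intensification.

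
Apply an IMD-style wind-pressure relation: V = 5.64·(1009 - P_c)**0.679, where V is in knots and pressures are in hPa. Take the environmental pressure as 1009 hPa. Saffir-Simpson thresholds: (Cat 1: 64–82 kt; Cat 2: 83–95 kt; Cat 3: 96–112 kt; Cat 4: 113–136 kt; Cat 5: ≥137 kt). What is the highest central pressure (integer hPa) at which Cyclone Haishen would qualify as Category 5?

899 hPa

Category 5 begins at V = 137 kt.
Required ΔP = (137/5.64)^(1/0.679) = 24.291^1.473 ≈ 109.75 hPa.
P_c ≤ 1009 − 109.75 = 899.25, so the highest integer P_c is 899 hPa.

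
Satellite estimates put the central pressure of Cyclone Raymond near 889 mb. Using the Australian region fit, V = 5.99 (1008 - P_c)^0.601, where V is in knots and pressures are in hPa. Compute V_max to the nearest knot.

ΔP = 1008 − 889 = 119 mb.
119^0.601 ≈ 17.677.
V ≈ 5.99 × 17.677 ≈ 105.9 kt.

106 kt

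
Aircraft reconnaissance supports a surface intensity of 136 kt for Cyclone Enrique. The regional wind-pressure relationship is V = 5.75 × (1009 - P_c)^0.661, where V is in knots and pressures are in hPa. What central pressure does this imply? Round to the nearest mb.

889 mb

ΔP = (V / 5.75)^(1/0.661) = (136/5.75)^1.513.
136/5.75 = 23.652; 23.652^1.513 ≈ 119.80 mb.
P_c = 1009 − 119.80 = 889.20 ≈ 889 mb.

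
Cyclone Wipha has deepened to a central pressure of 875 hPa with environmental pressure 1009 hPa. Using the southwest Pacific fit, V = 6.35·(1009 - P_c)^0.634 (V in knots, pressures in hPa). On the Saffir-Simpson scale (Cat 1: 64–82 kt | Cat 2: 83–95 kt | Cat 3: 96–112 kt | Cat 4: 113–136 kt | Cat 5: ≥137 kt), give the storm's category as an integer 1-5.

ΔP = 1009 − 875 = 134 hPa.
V ≈ 6.35 × 134^0.634 = 6.35 × 22.31 ≈ 142 kt.
142 kt falls in the Category 5 band.

5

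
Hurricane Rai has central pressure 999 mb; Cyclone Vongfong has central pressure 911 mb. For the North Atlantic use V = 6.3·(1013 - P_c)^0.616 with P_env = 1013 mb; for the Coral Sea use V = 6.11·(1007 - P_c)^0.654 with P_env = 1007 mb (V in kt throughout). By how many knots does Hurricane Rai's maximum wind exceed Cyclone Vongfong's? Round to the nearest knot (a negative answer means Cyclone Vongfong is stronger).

-89 kt

Hurricane Rai: ΔP = 14; V ≈ 6.3 × 14^0.616 ≈ 32.02 kt.
Cyclone Vongfong: ΔP = 96; V ≈ 6.11 × 96^0.654 ≈ 120.91 kt.
Difference ≈ 32.02 − 120.91 = -88.89 → -89 kt.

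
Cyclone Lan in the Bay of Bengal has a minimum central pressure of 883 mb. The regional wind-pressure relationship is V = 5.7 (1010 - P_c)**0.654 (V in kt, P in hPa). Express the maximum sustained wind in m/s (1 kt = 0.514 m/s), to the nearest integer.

70 m/s

ΔP = 1010 − 883 = 127 mb.
V ≈ 5.7 × 127^0.654 = 5.7 × 23.762 ≈ 135.445 kt.
135.445 × 0.514 ≈ 69.62 m/s → 70 m/s.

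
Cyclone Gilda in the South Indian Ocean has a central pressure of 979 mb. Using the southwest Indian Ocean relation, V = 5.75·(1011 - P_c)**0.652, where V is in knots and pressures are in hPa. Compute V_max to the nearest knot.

55 kt

ΔP = 1011 − 979 = 32 mb.
32^0.652 ≈ 9.580.
V ≈ 5.75 × 9.580 ≈ 55.1 kt.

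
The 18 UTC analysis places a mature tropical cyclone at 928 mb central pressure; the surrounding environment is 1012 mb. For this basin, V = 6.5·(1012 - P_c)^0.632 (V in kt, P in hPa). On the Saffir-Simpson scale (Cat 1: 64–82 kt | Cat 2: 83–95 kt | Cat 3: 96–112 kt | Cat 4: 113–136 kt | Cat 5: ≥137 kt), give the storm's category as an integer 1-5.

3

ΔP = 1012 − 928 = 84 mb.
V ≈ 6.5 × 84^0.632 = 6.5 × 16.45 ≈ 107 kt.
107 kt falls in the Category 3 band.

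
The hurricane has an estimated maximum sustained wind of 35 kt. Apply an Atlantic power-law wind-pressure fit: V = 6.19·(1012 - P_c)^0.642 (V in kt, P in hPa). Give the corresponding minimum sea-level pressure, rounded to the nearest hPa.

ΔP = (V / 6.19)^(1/0.642) = (35/6.19)^1.558.
35/6.19 = 5.654; 5.654^1.558 ≈ 14.86 hPa.
P_c = 1012 − 14.86 = 997.14 ≈ 997 hPa.

997 hPa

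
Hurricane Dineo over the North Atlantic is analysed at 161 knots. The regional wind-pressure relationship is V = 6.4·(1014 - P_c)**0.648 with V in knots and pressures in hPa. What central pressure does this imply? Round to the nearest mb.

ΔP = (V / 6.4)^(1/0.648) = (161/6.4)^1.543.
161/6.4 = 25.156; 25.156^1.543 ≈ 145.04 mb.
P_c = 1014 − 145.04 = 868.96 ≈ 869 mb.

869 mb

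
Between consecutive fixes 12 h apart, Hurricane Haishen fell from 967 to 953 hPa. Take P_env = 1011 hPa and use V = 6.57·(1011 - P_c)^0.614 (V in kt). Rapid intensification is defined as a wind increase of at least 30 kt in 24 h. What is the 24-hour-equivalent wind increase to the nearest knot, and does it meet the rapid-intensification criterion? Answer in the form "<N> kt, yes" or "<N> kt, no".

V₁: ΔP = 44, V ≈ 6.57 × 44^0.614 ≈ 67.09 kt.
V₂: ΔP = 58, V ≈ 6.57 × 58^0.614 ≈ 79.49 kt.
ΔV over 12 h = 12.40 kt → 24 h equivalent = 12.40 × 24/12 ≈ 24.80 kt.
25 kt < 30 kt ⇒ not rapid intensification.

25 kt, no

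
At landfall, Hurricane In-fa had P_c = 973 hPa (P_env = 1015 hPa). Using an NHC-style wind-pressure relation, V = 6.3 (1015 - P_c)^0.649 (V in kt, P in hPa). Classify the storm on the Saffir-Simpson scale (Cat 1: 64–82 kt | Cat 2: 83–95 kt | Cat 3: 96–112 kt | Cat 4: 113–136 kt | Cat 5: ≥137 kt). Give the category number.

ΔP = 1015 − 973 = 42 hPa.
V ≈ 6.3 × 42^0.649 = 6.3 × 11.31 ≈ 71 kt.
71 kt falls in the Category 1 band.

1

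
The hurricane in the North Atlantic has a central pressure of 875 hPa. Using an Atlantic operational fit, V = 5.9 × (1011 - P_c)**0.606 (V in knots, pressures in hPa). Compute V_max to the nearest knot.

ΔP = 1011 − 875 = 136 hPa.
136^0.606 ≈ 19.630.
V ≈ 5.9 × 19.630 ≈ 115.8 kt.

116 kt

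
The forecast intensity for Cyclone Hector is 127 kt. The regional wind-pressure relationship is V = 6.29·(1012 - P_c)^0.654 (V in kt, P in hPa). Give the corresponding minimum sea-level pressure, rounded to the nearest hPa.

913 hPa

ΔP = (V / 6.29)^(1/0.654) = (127/6.29)^1.529.
127/6.29 = 20.191; 20.191^1.529 ≈ 99.00 hPa.
P_c = 1012 − 99.00 = 913.00 ≈ 913 hPa.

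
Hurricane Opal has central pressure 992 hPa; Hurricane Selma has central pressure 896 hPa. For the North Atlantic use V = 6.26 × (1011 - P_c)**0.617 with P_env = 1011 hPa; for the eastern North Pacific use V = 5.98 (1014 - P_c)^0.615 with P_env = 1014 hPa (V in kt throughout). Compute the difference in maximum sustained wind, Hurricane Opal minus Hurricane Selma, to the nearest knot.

Hurricane Opal: ΔP = 19; V ≈ 6.26 × 19^0.617 ≈ 38.51 kt.
Hurricane Selma: ΔP = 118; V ≈ 5.98 × 118^0.615 ≈ 112.44 kt.
Difference ≈ 38.51 − 112.44 = -73.93 → -74 kt.

-74 kt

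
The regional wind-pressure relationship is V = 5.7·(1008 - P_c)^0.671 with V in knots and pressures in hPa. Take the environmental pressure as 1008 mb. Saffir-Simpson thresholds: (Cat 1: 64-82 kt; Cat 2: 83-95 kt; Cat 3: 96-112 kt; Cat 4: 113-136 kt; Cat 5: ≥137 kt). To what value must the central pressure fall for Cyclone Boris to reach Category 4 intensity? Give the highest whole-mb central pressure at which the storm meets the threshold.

922 mb

Category 4 begins at V = 113 kt.
Required ΔP = (113/5.7)^(1/0.671) = 19.825^1.490 ≈ 85.75 mb.
P_c ≤ 1008 − 85.75 = 922.25, so the highest integer P_c is 922 mb.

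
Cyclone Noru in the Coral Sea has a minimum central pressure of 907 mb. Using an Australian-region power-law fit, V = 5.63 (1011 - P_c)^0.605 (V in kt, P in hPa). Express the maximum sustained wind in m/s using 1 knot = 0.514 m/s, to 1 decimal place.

ΔP = 1011 − 907 = 104 mb.
V ≈ 5.63 × 104^0.605 = 5.63 × 16.608 ≈ 93.500 kt.
93.500 × 0.514 ≈ 48.06 m/s → 48.1 m/s.

48.1 m/s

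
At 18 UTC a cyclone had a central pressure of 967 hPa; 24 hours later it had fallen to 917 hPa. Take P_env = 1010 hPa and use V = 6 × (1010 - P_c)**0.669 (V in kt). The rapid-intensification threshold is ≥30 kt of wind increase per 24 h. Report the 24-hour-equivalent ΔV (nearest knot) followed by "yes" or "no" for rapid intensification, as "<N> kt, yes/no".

50 kt, yes

V₁: ΔP = 43, V ≈ 6 × 43^0.669 ≈ 74.29 kt.
V₂: ΔP = 93, V ≈ 6 × 93^0.669 ≈ 124.47 kt.
ΔV over 24 h = 50.18 kt → 24 h equivalent = 50.18 × 24/24 ≈ 50.18 kt.
50 kt ≥ 30 kt ⇒ rapid intensification.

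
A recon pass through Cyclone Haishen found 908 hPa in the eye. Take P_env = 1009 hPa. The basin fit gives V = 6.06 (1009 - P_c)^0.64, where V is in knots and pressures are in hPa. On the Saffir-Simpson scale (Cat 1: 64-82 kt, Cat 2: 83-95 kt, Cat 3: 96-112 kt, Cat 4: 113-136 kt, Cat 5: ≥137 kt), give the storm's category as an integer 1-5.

ΔP = 1009 − 908 = 101 hPa.
V ≈ 6.06 × 101^0.64 = 6.06 × 19.18 ≈ 116 kt.
116 kt falls in the Category 4 band.

4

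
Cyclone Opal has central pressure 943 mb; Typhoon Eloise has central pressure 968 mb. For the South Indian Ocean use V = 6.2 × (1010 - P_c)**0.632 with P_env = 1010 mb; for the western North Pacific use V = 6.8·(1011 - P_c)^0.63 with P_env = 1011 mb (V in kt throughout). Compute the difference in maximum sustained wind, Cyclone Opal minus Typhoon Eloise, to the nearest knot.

16 kt

Cyclone Opal: ΔP = 67; V ≈ 6.2 × 67^0.632 ≈ 88.40 kt.
Typhoon Eloise: ΔP = 43; V ≈ 6.8 × 43^0.63 ≈ 72.71 kt.
Difference ≈ 88.40 − 72.71 = 15.69 → 16 kt.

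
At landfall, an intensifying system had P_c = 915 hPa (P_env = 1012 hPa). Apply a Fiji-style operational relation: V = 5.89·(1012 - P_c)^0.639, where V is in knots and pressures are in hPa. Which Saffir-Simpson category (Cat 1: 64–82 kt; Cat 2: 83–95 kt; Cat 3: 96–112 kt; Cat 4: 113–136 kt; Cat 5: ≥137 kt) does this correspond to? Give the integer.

3

ΔP = 1012 − 915 = 97 hPa.
V ≈ 5.89 × 97^0.639 = 5.89 × 18.60 ≈ 110 kt.
110 kt falls in the Category 3 band.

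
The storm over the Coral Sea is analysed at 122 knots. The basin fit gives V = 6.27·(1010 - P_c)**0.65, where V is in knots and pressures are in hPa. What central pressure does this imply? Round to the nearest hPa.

ΔP = (V / 6.27)^(1/0.65) = (122/6.27)^1.538.
122/6.27 = 19.458; 19.458^1.538 ≈ 96.21 hPa.
P_c = 1010 − 96.21 = 913.79 ≈ 914 hPa.

914 hPa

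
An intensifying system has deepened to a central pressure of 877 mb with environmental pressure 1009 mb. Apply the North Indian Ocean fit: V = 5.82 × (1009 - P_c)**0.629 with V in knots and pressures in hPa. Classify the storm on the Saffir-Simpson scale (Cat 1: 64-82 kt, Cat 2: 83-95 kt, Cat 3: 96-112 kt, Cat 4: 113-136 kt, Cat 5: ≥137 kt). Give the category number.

ΔP = 1009 − 877 = 132 mb.
V ≈ 5.82 × 132^0.629 = 5.82 × 21.57 ≈ 126 kt.
126 kt falls in the Category 4 band.

4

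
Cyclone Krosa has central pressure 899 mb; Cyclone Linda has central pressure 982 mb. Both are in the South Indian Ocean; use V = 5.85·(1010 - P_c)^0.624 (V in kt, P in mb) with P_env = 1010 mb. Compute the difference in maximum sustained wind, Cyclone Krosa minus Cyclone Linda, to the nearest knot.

Cyclone Krosa: ΔP = 111; V ≈ 5.85 × 111^0.624 ≈ 110.52 kt.
Cyclone Linda: ΔP = 28; V ≈ 5.85 × 28^0.624 ≈ 46.79 kt.
Difference ≈ 110.52 − 46.79 = 63.73 → 64 kt.

64 kt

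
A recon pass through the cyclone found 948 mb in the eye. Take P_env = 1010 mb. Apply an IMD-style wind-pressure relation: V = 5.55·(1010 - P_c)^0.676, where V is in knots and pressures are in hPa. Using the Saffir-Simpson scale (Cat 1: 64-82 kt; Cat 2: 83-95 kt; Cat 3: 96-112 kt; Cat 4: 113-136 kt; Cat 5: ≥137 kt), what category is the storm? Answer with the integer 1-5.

2

ΔP = 1010 − 948 = 62 mb.
V ≈ 5.55 × 62^0.676 = 5.55 × 16.28 ≈ 90 kt.
90 kt falls in the Category 2 band.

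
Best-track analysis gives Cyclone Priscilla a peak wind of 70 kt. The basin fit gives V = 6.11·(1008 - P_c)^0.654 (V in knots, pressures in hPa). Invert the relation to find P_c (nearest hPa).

966 hPa

ΔP = (V / 6.11)^(1/0.654) = (70/6.11)^1.529.
70/6.11 = 11.457; 11.457^1.529 ≈ 41.62 hPa.
P_c = 1008 − 41.62 = 966.38 ≈ 966 hPa.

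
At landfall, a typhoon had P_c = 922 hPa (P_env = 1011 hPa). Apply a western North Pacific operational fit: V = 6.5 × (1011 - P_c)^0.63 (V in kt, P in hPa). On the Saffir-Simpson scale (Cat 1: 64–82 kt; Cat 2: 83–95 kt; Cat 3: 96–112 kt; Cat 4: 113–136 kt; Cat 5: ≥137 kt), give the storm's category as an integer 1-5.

ΔP = 1011 − 922 = 89 hPa.
V ≈ 6.5 × 89^0.63 = 6.5 × 16.91 ≈ 110 kt.
110 kt falls in the Category 3 band.

3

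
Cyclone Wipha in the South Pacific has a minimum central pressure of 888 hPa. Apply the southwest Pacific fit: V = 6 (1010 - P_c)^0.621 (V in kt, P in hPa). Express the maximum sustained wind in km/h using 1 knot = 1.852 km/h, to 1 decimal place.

219.5 km/h

ΔP = 1010 − 888 = 122 hPa.
V ≈ 6 × 122^0.621 = 6 × 19.753 ≈ 118.517 kt.
118.517 × 1.852 ≈ 219.49 km/h → 219.5 km/h.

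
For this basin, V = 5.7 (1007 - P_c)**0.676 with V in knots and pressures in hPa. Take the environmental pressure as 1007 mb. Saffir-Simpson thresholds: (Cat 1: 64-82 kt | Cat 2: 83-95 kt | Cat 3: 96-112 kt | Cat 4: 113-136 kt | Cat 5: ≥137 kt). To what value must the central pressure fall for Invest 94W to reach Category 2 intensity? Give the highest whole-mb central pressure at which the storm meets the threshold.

Category 2 begins at V = 83 kt.
Required ΔP = (83/5.7)^(1/0.676) = 14.561^1.479 ≈ 52.57 mb.
P_c ≤ 1007 − 52.57 = 954.43, so the highest integer P_c is 954 mb.

954 mb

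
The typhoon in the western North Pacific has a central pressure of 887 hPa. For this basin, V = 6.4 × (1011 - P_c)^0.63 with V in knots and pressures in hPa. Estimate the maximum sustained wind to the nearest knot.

ΔP = 1011 − 887 = 124 hPa.
124^0.63 ≈ 20.838.
V ≈ 6.4 × 20.838 ≈ 133.4 kt.

133 kt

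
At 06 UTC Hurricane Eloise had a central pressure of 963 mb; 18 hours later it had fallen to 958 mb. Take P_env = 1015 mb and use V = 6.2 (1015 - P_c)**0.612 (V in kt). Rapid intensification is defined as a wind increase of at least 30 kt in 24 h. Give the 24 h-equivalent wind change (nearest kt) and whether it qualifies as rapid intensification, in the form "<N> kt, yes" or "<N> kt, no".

5 kt, no

V₁: ΔP = 52, V ≈ 6.2 × 52^0.612 ≈ 69.60 kt.
V₂: ΔP = 57, V ≈ 6.2 × 57^0.612 ≈ 73.62 kt.
ΔV over 18 h = 4.02 kt → 24 h equivalent = 4.02 × 24/18 ≈ 5.36 kt.
5 kt < 30 kt ⇒ not rapid intensification.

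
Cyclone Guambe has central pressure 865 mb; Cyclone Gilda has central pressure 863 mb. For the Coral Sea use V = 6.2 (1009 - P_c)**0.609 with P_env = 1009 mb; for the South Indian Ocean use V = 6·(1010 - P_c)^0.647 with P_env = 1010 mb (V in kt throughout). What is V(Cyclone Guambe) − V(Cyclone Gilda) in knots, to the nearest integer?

Cyclone Guambe: ΔP = 144; V ≈ 6.2 × 144^0.609 ≈ 127.89 kt.
Cyclone Gilda: ΔP = 147; V ≈ 6 × 147^0.647 ≈ 151.50 kt.
Difference ≈ 127.89 − 151.50 = -23.61 → -24 kt.

-24 kt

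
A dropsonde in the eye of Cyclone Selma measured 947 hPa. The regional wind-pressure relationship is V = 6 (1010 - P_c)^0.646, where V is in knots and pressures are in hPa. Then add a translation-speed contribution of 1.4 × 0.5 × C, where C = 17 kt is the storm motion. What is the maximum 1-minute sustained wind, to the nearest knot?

99 kt

ΔP = 1010 − 947 = 63 hPa.
63^0.646 ≈ 14.534.
V ≈ 6 × 14.534 ≈ 87.2 kt.
Translation term: 1.4 × 0.5 × 17 = 11.9 kt.
Corrected V ≈ 99.1 kt → 99 kt.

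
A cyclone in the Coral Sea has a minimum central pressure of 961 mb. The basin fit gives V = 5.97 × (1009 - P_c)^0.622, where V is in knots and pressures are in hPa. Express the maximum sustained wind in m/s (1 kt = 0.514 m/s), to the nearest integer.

34 m/s

ΔP = 1009 − 961 = 48 mb.
V ≈ 5.97 × 48^0.622 = 5.97 × 11.110 ≈ 66.329 kt.
66.329 × 0.514 ≈ 34.09 m/s → 34 m/s.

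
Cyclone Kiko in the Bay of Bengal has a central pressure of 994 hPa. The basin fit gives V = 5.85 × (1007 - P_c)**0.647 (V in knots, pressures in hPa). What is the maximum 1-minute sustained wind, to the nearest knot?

31 kt

ΔP = 1007 − 994 = 13 hPa.
13^0.647 ≈ 5.257.
V ≈ 5.85 × 5.257 ≈ 30.8 kt.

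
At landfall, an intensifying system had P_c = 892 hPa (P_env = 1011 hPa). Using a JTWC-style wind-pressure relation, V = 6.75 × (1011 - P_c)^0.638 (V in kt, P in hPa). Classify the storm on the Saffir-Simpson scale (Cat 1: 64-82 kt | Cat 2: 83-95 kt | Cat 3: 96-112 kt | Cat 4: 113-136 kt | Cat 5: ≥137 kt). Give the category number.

5

ΔP = 1011 − 892 = 119 hPa.
V ≈ 6.75 × 119^0.638 = 6.75 × 21.10 ≈ 142 kt.
142 kt falls in the Category 5 band.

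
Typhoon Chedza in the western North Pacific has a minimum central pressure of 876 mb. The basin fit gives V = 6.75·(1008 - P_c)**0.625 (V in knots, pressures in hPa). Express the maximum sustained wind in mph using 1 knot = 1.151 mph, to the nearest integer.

ΔP = 1008 − 876 = 132 mb.
V ≈ 6.75 × 132^0.625 = 6.75 × 21.152 ≈ 142.778 kt.
142.778 × 1.151 ≈ 164.34 mph → 164 mph.

164 mph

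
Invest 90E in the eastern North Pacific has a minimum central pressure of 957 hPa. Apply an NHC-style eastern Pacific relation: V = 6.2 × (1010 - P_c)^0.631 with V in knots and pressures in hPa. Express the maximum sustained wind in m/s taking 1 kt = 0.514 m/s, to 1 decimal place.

39.0 m/s

ΔP = 1010 − 957 = 53 hPa.
V ≈ 6.2 × 53^0.631 = 6.2 × 12.247 ≈ 75.929 kt.
75.929 × 0.514 ≈ 39.03 m/s → 39.0 m/s.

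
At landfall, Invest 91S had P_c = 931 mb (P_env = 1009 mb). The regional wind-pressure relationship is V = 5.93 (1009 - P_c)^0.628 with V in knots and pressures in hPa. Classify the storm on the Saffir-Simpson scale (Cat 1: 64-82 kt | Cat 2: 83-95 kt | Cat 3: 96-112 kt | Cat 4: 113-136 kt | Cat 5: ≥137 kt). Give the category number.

ΔP = 1009 − 931 = 78 mb.
V ≈ 5.93 × 78^0.628 = 5.93 × 15.43 ≈ 91 kt.
91 kt falls in the Category 2 band.

2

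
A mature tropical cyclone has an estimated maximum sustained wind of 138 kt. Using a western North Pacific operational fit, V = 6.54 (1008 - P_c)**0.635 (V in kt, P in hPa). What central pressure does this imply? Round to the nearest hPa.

886 hPa

ΔP = (V / 6.54)^(1/0.635) = (138/6.54)^1.575.
138/6.54 = 21.101; 21.101^1.575 ≈ 121.76 hPa.
P_c = 1008 − 121.76 = 886.24 ≈ 886 hPa.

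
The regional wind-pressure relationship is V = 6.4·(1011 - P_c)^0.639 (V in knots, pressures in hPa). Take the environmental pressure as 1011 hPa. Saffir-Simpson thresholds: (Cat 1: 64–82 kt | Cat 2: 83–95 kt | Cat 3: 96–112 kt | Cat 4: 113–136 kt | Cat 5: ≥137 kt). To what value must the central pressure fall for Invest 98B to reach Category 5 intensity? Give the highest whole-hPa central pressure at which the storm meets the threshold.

Category 5 begins at V = 137 kt.
Required ΔP = (137/6.4)^(1/0.639) = 21.406^1.565 ≈ 120.84 hPa.
P_c ≤ 1011 − 120.84 = 890.16, so the highest integer P_c is 890 hPa.

890 hPa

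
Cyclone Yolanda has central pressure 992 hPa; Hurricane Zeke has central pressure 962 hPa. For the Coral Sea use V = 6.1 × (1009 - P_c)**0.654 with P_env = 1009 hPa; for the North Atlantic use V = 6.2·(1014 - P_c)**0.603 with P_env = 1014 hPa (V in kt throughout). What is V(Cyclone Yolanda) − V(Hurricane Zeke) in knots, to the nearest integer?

-28 kt

Cyclone Yolanda: ΔP = 17; V ≈ 6.1 × 17^0.654 ≈ 38.91 kt.
Hurricane Zeke: ΔP = 52; V ≈ 6.2 × 52^0.603 ≈ 67.16 kt.
Difference ≈ 38.91 − 67.16 = -28.25 → -28 kt.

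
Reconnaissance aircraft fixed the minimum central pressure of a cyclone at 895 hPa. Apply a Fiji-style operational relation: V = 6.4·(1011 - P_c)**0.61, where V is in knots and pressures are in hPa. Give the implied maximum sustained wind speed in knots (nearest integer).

ΔP = 1011 − 895 = 116 hPa.
116^0.61 ≈ 18.169.
V ≈ 6.4 × 18.169 ≈ 116.3 kt.

116 kt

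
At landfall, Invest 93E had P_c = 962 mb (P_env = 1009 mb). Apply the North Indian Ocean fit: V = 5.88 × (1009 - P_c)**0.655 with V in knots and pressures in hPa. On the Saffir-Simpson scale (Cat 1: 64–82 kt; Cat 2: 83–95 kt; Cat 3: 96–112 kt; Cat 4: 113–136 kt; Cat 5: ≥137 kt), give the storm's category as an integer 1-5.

ΔP = 1009 − 962 = 47 mb.
V ≈ 5.88 × 47^0.655 = 5.88 × 12.45 ≈ 73 kt.
73 kt falls in the Category 1 band.

1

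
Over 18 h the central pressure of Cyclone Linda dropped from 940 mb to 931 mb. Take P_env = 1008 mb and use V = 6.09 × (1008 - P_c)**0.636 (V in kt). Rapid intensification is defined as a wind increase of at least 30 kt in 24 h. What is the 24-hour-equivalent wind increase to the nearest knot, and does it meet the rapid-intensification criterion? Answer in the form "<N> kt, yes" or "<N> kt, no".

V₁: ΔP = 68, V ≈ 6.09 × 68^0.636 ≈ 89.14 kt.
V₂: ΔP = 77, V ≈ 6.09 × 77^0.636 ≈ 96.48 kt.
ΔV over 18 h = 7.34 kt → 24 h equivalent = 7.34 × 24/18 ≈ 9.79 kt.
10 kt < 30 kt ⇒ not rapid intensification.

10 kt, no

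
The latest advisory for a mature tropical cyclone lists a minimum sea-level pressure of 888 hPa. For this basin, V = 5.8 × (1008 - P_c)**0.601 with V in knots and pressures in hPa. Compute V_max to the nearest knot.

ΔP = 1008 − 888 = 120 hPa.
120^0.601 ≈ 17.766.
V ≈ 5.8 × 17.766 ≈ 103.0 kt.

103 kt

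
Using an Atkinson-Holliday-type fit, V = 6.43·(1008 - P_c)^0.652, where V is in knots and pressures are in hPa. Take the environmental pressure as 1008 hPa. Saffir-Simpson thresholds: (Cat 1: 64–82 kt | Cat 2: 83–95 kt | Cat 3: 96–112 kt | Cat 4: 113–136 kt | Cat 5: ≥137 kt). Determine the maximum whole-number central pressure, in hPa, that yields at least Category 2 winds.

957 hPa

Category 2 begins at V = 83 kt.
Required ΔP = (83/6.43)^(1/0.652) = 12.908^1.534 ≈ 50.56 hPa.
P_c ≤ 1008 − 50.56 = 957.44, so the highest integer P_c is 957 hPa.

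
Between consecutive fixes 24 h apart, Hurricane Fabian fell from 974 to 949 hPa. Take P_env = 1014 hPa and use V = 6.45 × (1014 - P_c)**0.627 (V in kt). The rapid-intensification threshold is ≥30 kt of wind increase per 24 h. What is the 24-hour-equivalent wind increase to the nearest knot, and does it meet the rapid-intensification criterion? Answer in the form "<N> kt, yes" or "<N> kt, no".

V₁: ΔP = 40, V ≈ 6.45 × 40^0.627 ≈ 65.17 kt.
V₂: ΔP = 65, V ≈ 6.45 × 65^0.627 ≈ 88.36 kt.
ΔV over 24 h = 23.19 kt → 24 h equivalent = 23.19 × 24/24 ≈ 23.19 kt.
23 kt < 30 kt ⇒ not rapid intensification.

23 kt, no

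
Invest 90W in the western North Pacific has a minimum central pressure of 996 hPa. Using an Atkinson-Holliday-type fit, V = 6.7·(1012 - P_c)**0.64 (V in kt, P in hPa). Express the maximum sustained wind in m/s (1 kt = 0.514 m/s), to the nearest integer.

ΔP = 1012 − 996 = 16 hPa.
V ≈ 6.7 × 16^0.64 = 6.7 × 5.897 ≈ 39.510 kt.
39.510 × 0.514 ≈ 20.31 m/s → 20 m/s.

20 m/s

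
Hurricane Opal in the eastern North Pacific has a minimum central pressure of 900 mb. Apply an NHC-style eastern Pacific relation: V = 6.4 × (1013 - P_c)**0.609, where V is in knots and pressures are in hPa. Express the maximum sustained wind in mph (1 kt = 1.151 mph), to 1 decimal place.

131.1 mph

ΔP = 1013 − 900 = 113 mb.
V ≈ 6.4 × 113^0.609 = 6.4 × 17.796 ≈ 113.895 kt.
113.895 × 1.151 ≈ 131.09 mph → 131.1 mph.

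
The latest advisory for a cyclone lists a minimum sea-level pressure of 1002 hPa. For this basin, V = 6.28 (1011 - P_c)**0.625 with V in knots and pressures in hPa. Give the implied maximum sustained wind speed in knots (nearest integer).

25 kt

ΔP = 1011 − 1002 = 9 hPa.
9^0.625 ≈ 3.948.
V ≈ 6.28 × 3.948 ≈ 24.8 kt.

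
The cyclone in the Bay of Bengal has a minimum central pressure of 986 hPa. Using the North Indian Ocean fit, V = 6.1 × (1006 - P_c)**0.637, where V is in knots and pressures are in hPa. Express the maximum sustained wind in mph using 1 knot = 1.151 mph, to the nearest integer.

47 mph

ΔP = 1006 − 986 = 20 hPa.
V ≈ 6.1 × 20^0.637 = 6.1 × 6.741 ≈ 41.123 kt.
41.123 × 1.151 ≈ 47.33 mph → 47 mph.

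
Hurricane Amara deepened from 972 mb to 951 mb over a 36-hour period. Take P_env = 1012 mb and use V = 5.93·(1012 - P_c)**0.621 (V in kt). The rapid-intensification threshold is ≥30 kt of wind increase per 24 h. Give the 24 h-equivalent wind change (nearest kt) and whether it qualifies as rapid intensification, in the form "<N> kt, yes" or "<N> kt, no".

12 kt, no

V₁: ΔP = 40, V ≈ 5.93 × 40^0.621 ≈ 58.60 kt.
V₂: ΔP = 61, V ≈ 5.93 × 61^0.621 ≈ 76.16 kt.
ΔV over 36 h = 17.56 kt → 24 h equivalent = 17.56 × 24/36 ≈ 11.71 kt.
12 kt < 30 kt ⇒ not rapid intensification.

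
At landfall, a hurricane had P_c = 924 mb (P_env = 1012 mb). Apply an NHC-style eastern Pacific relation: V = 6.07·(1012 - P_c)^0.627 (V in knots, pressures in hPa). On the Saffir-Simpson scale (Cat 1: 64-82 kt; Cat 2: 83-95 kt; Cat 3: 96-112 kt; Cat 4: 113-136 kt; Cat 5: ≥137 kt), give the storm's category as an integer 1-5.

3

ΔP = 1012 − 924 = 88 mb.
V ≈ 6.07 × 88^0.627 = 6.07 × 16.56 ≈ 101 kt.
101 kt falls in the Category 3 band.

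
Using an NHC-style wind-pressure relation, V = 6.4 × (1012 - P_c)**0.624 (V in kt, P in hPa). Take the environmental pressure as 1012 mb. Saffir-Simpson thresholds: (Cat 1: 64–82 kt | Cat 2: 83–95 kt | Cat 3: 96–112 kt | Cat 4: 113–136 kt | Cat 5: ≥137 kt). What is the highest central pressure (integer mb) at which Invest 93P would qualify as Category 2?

Category 2 begins at V = 83 kt.
Required ΔP = (83/6.4)^(1/0.624) = 12.969^1.603 ≈ 60.74 mb.
P_c ≤ 1012 − 60.74 = 951.26, so the highest integer P_c is 951 mb.

951 mb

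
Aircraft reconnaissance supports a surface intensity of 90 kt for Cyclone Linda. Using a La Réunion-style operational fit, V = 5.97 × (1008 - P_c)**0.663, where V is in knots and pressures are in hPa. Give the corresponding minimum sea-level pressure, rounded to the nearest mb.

948 mb

ΔP = (V / 5.97)^(1/0.663) = (90/5.97)^1.508.
90/5.97 = 15.075; 15.075^1.508 ≈ 59.87 mb.
P_c = 1008 − 59.87 = 948.13 ≈ 948 mb.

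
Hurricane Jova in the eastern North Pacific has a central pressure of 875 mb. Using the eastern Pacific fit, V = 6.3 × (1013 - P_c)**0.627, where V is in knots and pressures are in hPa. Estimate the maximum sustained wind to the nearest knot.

ΔP = 1013 − 875 = 138 mb.
138^0.627 ≈ 21.964.
V ≈ 6.3 × 21.964 ≈ 138.4 kt.

138 kt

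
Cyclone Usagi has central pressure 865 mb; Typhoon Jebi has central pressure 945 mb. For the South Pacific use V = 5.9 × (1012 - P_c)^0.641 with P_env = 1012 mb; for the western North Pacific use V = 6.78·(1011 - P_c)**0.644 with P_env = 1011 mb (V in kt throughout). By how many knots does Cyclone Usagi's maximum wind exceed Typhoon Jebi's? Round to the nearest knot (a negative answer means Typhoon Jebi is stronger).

Cyclone Usagi: ΔP = 147; V ≈ 5.9 × 147^0.641 ≈ 144.58 kt.
Typhoon Jebi: ΔP = 66; V ≈ 6.78 × 66^0.644 ≈ 100.70 kt.
Difference ≈ 144.58 − 100.70 = 43.88 → 44 kt.

44 kt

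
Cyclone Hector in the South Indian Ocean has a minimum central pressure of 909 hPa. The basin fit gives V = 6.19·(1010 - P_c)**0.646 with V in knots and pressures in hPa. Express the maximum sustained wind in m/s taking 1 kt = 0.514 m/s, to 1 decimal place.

ΔP = 1010 − 909 = 101 hPa.
V ≈ 6.19 × 101^0.646 = 6.19 × 19.715 ≈ 122.034 kt.
122.034 × 0.514 ≈ 62.73 m/s → 62.7 m/s.

62.7 m/s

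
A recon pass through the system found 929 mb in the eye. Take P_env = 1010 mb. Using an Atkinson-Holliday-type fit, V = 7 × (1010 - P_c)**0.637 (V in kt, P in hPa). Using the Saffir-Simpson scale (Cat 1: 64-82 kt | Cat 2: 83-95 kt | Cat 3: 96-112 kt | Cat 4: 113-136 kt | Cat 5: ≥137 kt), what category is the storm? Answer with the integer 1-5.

4

ΔP = 1010 − 929 = 81 mb.
V ≈ 7 × 81^0.637 = 7 × 16.43 ≈ 115 kt.
115 kt falls in the Category 4 band.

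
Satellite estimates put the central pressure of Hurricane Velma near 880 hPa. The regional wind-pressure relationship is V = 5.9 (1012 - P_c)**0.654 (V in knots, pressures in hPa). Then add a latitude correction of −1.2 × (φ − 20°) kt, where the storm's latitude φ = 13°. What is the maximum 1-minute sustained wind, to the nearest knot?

ΔP = 1012 − 880 = 132 hPa.
132^0.654 ≈ 24.370.
V ≈ 5.9 × 24.370 ≈ 143.8 kt.
Latitude correction: −1.2 × (13 − 20) = 8.4 kt.
Corrected V ≈ 152.2 kt → 152 kt.

152 kt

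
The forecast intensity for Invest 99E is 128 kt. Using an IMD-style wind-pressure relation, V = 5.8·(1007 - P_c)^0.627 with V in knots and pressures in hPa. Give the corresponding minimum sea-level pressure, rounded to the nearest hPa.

868 hPa

ΔP = (V / 5.8)^(1/0.627) = (128/5.8)^1.595.
128/5.8 = 22.069; 22.069^1.595 ≈ 139.06 hPa.
P_c = 1007 − 139.06 = 867.94 ≈ 868 hPa.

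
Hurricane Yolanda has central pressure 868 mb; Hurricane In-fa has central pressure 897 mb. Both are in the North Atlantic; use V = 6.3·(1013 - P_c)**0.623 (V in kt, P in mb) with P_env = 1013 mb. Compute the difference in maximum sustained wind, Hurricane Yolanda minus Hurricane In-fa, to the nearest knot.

18 kt

Hurricane Yolanda: ΔP = 145; V ≈ 6.3 × 145^0.623 ≈ 139.92 kt.
Hurricane In-fa: ΔP = 116; V ≈ 6.3 × 116^0.623 ≈ 121.76 kt.
Difference ≈ 139.92 − 121.76 = 18.16 → 18 kt.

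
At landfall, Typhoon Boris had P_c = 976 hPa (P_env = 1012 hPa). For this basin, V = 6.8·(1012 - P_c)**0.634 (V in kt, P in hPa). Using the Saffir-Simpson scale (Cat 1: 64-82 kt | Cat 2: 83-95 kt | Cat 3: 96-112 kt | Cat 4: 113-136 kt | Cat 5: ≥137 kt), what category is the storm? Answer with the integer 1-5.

ΔP = 1012 − 976 = 36 hPa.
V ≈ 6.8 × 36^0.634 = 6.8 × 9.70 ≈ 66 kt.
66 kt falls in the Category 1 band.

1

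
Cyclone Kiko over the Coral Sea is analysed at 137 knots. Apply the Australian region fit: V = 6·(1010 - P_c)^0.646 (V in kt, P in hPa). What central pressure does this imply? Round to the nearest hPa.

ΔP = (V / 6)^(1/0.646) = (137/6)^1.548.
137/6 = 22.833; 22.833^1.548 ≈ 126.78 hPa.
P_c = 1010 − 126.78 = 883.22 ≈ 883 hPa.

883 hPa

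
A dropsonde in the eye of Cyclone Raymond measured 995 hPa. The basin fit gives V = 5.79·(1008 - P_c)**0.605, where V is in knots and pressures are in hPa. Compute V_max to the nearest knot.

ΔP = 1008 − 995 = 13 hPa.
13^0.605 ≈ 4.720.
V ≈ 5.79 × 4.720 ≈ 27.3 kt.

27 kt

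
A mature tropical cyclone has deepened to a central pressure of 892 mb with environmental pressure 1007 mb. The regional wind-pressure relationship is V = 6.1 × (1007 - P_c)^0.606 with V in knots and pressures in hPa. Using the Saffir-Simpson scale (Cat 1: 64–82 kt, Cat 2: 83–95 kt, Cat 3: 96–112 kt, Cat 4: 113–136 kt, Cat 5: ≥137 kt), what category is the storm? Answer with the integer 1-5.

3

ΔP = 1007 − 892 = 115 mb.
V ≈ 6.1 × 115^0.606 = 6.1 × 17.73 ≈ 108 kt.
108 kt falls in the Category 3 band.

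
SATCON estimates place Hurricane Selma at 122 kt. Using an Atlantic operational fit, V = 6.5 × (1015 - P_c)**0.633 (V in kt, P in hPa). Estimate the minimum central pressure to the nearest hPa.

ΔP = (V / 6.5)^(1/0.633) = (122/6.5)^1.580.
122/6.5 = 18.769; 18.769^1.580 ≈ 102.75 hPa.
P_c = 1015 − 102.75 = 912.25 ≈ 912 hPa.

912 hPa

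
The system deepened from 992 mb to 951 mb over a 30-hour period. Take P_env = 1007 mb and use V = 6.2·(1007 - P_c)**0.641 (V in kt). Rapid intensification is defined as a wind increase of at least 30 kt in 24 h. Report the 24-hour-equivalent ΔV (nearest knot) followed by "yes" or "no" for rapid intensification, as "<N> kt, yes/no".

V₁: ΔP = 15, V ≈ 6.2 × 15^0.641 ≈ 35.18 kt.
V₂: ΔP = 56, V ≈ 6.2 × 56^0.641 ≈ 81.84 kt.
ΔV over 30 h = 46.66 kt → 24 h equivalent = 46.66 × 24/30 ≈ 37.33 kt.
37 kt ≥ 30 kt ⇒ rapid intensification.

37 kt, yes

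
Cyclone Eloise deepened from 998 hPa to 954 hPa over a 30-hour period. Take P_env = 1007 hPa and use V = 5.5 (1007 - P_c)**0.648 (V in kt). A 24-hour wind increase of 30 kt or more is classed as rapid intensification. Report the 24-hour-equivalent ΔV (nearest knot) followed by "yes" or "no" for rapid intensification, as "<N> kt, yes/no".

V₁: ΔP = 9, V ≈ 5.5 × 9^0.648 ≈ 22.84 kt.
V₂: ΔP = 53, V ≈ 5.5 × 53^0.648 ≈ 72.06 kt.
ΔV over 30 h = 49.22 kt → 24 h equivalent = 49.22 × 24/30 ≈ 39.38 kt.
39 kt ≥ 30 kt ⇒ rapid intensification.

39 kt, yes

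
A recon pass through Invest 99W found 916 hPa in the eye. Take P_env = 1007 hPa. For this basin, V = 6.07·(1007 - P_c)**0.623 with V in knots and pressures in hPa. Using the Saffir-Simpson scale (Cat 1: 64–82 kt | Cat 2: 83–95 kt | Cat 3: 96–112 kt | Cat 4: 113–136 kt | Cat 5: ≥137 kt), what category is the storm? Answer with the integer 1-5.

3

ΔP = 1007 − 916 = 91 hPa.
V ≈ 6.07 × 91^0.623 = 6.07 × 16.61 ≈ 101 kt.
101 kt falls in the Category 3 band.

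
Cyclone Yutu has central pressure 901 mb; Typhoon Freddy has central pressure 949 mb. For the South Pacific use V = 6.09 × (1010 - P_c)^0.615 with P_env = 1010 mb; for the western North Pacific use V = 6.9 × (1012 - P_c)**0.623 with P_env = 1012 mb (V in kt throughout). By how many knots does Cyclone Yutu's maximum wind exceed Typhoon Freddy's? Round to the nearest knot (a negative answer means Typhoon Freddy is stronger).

18 kt

Cyclone Yutu: ΔP = 109; V ≈ 6.09 × 109^0.615 ≈ 109.05 kt.
Typhoon Freddy: ΔP = 63; V ≈ 6.9 × 63^0.623 ≈ 91.17 kt.
Difference ≈ 109.05 − 91.17 = 17.88 → 18 kt.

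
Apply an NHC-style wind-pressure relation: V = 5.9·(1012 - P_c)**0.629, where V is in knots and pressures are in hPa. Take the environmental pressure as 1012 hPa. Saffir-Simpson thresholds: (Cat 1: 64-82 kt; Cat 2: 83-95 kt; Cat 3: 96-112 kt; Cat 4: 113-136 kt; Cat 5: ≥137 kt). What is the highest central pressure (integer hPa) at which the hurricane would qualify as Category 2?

Category 2 begins at V = 83 kt.
Required ΔP = (83/5.9)^(1/0.629) = 14.068^1.590 ≈ 66.91 hPa.
P_c ≤ 1012 − 66.91 = 945.09, so the highest integer P_c is 945 hPa.

945 hPa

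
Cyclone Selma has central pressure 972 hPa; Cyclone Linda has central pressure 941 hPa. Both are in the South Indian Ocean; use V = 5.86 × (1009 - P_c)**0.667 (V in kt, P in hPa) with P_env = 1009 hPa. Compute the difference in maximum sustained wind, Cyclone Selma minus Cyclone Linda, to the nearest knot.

-33 kt

Cyclone Selma: ΔP = 37; V ≈ 5.86 × 37^0.667 ≈ 65.15 kt.
Cyclone Linda: ΔP = 68; V ≈ 5.86 × 68^0.667 ≈ 97.76 kt.
Difference ≈ 65.15 − 97.76 = -32.61 → -33 kt.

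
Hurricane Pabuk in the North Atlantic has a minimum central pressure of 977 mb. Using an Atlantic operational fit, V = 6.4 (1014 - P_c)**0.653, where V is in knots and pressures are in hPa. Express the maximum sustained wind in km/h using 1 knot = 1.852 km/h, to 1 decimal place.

ΔP = 1014 − 977 = 37 mb.
V ≈ 6.4 × 37^0.653 = 6.4 × 10.569 ≈ 67.642 kt.
67.642 × 1.852 ≈ 125.27 km/h → 125.3 km/h.

125.3 km/h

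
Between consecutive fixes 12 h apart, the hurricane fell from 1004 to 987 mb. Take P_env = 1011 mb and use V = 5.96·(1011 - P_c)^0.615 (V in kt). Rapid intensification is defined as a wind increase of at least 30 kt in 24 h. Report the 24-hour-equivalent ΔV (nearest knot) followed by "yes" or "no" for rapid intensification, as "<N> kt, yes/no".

45 kt, yes

V₁: ΔP = 7, V ≈ 5.96 × 7^0.615 ≈ 19.72 kt.
V₂: ΔP = 24, V ≈ 5.96 × 24^0.615 ≈ 42.08 kt.
ΔV over 12 h = 22.36 kt → 24 h equivalent = 22.36 × 24/12 ≈ 44.72 kt.
45 kt ≥ 30 kt ⇒ rapid intensification.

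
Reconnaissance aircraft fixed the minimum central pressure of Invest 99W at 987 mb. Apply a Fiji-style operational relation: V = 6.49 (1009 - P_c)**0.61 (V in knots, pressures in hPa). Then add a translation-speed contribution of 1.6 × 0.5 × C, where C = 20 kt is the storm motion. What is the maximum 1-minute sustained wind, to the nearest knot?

ΔP = 1009 − 987 = 22 mb.
22^0.61 ≈ 6.590.
V ≈ 6.49 × 6.590 ≈ 42.8 kt.
Translation term: 1.6 × 0.5 × 20 = 16 kt.
Corrected V ≈ 58.8 kt → 59 kt.

59 kt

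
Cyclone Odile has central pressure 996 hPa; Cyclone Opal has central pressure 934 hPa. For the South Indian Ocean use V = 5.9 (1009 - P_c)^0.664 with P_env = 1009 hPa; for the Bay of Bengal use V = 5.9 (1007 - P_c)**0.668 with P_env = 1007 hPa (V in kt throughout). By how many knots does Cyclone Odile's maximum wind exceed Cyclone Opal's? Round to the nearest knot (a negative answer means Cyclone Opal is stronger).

-71 kt

Cyclone Odile: ΔP = 13; V ≈ 5.9 × 13^0.664 ≈ 32.40 kt.
Cyclone Opal: ΔP = 73; V ≈ 5.9 × 73^0.668 ≈ 103.65 kt.
Difference ≈ 32.40 − 103.65 = -71.25 → -71 kt.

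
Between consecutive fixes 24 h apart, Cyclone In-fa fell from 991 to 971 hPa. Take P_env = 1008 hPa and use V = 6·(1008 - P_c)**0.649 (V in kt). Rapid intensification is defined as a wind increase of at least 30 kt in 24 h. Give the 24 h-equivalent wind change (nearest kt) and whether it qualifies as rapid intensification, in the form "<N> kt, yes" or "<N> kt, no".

25 kt, no

V₁: ΔP = 17, V ≈ 6 × 17^0.649 ≈ 37.73 kt.
V₂: ΔP = 37, V ≈ 6 × 37^0.649 ≈ 62.50 kt.
ΔV over 24 h = 24.77 kt → 24 h equivalent = 24.77 × 24/24 ≈ 24.77 kt.
25 kt < 30 kt ⇒ not rapid intensification.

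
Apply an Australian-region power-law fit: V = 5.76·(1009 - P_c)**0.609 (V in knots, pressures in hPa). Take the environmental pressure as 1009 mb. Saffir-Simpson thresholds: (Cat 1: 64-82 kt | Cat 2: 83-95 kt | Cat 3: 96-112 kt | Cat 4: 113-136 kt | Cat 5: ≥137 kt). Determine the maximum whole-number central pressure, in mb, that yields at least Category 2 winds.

Category 2 begins at V = 83 kt.
Required ΔP = (83/5.76)^(1/0.609) = 14.410^1.642 ≈ 79.90 mb.
P_c ≤ 1009 − 79.90 = 929.10, so the highest integer P_c is 929 mb.

929 mb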